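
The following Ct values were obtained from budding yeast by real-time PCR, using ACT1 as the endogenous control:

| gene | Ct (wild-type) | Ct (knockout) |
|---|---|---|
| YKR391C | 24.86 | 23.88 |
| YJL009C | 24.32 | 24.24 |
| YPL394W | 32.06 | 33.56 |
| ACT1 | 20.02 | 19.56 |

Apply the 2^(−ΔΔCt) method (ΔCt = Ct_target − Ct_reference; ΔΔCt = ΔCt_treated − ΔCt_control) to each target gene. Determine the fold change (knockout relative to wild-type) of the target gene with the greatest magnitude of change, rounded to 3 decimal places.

YKR391C: ΔΔCt = (23.88−19.56) − (24.86−20.02) = 4.32 − 4.84 = -0.52; fold change = 2^0.52 = 1.434
YJL009C: ΔΔCt = (24.24−19.56) − (24.32−20.02) = 4.68 − 4.30 = 0.38; fold change = 2^-0.38 = 0.768
YPL394W: ΔΔCt = (33.56−19.56) − (32.06−20.02) = 14.00 − 12.04 = 1.96; fold change = 2^-1.96 = 0.257
YPL394W has the largest |ΔΔCt| = 1.96.

0.257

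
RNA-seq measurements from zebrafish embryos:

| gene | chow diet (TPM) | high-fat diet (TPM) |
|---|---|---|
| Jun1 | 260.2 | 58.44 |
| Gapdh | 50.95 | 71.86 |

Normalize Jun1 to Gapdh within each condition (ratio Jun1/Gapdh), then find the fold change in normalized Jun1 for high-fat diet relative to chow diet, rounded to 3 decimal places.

0.159

Jun1/Gapdh (chow diet) = 260.2 / 50.95 = 5.107
Jun1/Gapdh (high-fat diet) = 58.44 / 71.86 = 0.81325
Fold change = 0.81325 / 5.107 = 0.1592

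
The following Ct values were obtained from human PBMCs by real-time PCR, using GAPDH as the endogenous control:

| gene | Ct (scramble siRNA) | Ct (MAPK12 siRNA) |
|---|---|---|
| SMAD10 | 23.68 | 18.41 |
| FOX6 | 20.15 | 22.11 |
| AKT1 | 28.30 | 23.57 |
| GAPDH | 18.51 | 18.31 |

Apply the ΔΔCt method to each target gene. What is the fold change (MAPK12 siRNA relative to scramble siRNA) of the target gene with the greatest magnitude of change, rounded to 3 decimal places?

33.591

SMAD10: ΔΔCt = (18.41−18.31) − (23.68−18.51) = 0.10 − 5.17 = -5.07; fold change = 2^5.07 = 33.591
FOX6: ΔΔCt = (22.11−18.31) − (20.15−18.51) = 3.80 − 1.64 = 2.16; fold change = 2^-2.16 = 0.224
AKT1: ΔΔCt = (23.57−18.31) − (28.30−18.51) = 5.26 − 9.79 = -4.53; fold change = 2^4.53 = 23.103
SMAD10 has the largest |ΔΔCt| = 5.07.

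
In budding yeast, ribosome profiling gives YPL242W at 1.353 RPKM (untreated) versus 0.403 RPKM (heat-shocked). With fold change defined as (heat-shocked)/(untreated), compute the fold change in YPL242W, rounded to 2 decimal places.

0.30

Fold change = 0.403 / 1.353 = 0.298
YPL242W is downregulated.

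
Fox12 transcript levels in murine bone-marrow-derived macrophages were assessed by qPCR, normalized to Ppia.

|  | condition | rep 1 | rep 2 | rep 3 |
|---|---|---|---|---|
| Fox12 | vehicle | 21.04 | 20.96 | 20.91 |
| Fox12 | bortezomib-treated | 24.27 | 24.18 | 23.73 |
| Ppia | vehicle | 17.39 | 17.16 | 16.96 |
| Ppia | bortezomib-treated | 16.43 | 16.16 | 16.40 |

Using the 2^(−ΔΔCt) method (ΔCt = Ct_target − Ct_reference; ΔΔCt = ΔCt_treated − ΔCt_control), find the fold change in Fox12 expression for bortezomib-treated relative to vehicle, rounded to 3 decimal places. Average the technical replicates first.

Mean Ct: Fox12 vehicle 20.970; Fox12 bortezomib-treated 24.060; Ppia vehicle 17.170; Ppia bortezomib-treated 16.330
ΔCt(vehicle) = 20.970 − 17.170 = 3.800
ΔCt(bortezomib-treated) = 24.060 − 16.330 = 7.730
ΔΔCt = 7.730 − 3.800 = 3.930
Fold change = 2^(−3.930) = 0.0656

0.066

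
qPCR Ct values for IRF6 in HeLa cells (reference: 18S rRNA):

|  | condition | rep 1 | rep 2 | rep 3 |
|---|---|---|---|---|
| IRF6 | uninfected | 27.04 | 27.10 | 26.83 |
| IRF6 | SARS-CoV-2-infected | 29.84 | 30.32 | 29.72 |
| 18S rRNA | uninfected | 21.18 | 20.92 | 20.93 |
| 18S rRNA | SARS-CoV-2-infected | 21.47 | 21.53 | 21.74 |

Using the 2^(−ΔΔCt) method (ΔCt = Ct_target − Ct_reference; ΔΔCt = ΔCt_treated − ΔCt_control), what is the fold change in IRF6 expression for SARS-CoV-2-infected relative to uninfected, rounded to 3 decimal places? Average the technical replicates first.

Mean Ct: IRF6 uninfected 26.990; IRF6 SARS-CoV-2-infected 29.960; 18S rRNA uninfected 21.010; 18S rRNA SARS-CoV-2-infected 21.580
ΔCt(uninfected) = 26.990 − 21.010 = 5.980
ΔCt(SARS-CoV-2-infected) = 29.960 − 21.580 = 8.380
ΔΔCt = 8.380 − 5.980 = 2.400
Fold change = 2^(−2.400) = 0.1895

0.189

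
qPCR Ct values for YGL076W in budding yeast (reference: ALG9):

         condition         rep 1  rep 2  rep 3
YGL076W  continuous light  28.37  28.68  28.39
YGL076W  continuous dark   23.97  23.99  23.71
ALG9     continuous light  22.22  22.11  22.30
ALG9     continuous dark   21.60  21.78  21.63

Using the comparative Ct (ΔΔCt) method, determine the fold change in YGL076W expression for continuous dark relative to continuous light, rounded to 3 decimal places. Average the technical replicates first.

16.564

Mean Ct: YGL076W continuous light 28.480; YGL076W continuous dark 23.890; ALG9 continuous light 22.210; ALG9 continuous dark 21.670
ΔCt(continuous light) = 28.480 − 22.210 = 6.270
ΔCt(continuous dark) = 23.890 − 21.670 = 2.220
ΔΔCt = 2.220 − 6.270 = -4.050
Fold change = 2^(−(-4.050)) = 2^4.050 = 16.5642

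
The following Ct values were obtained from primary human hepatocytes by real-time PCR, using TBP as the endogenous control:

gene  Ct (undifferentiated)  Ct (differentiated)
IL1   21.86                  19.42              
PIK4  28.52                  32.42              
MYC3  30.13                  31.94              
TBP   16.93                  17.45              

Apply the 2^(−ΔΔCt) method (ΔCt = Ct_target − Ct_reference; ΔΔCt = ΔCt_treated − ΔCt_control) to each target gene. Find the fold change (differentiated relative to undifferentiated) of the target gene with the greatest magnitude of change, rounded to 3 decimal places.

IL1: ΔΔCt = (19.42−17.45) − (21.86−16.93) = 1.97 − 4.93 = -2.96; fold change = 2^2.96 = 7.781
PIK4: ΔΔCt = (32.42−17.45) − (28.52−16.93) = 14.97 − 11.59 = 3.38; fold change = 2^-3.38 = 0.096
MYC3: ΔΔCt = (31.94−17.45) − (30.13−16.93) = 14.49 − 13.20 = 1.29; fold change = 2^-1.29 = 0.409
PIK4 has the largest |ΔΔCt| = 3.38.

0.096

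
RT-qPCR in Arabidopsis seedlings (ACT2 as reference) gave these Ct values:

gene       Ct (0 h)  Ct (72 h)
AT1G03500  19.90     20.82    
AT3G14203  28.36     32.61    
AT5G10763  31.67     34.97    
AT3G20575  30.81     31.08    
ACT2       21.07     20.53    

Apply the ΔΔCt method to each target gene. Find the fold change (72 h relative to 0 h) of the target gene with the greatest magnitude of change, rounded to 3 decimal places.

0.036

AT1G03500: ΔΔCt = (20.82−20.53) − (19.90−21.07) = 0.29 − (-1.17) = 1.46; fold change = 2^-1.46 = 0.363
AT3G14203: ΔΔCt = (32.61−20.53) − (28.36−21.07) = 12.08 − 7.29 = 4.79; fold change = 2^-4.79 = 0.036
AT5G10763: ΔΔCt = (34.97−20.53) − (31.67−21.07) = 14.44 − 10.60 = 3.84; fold change = 2^-3.84 = 0.070
AT3G20575: ΔΔCt = (31.08−20.53) − (30.81−21.07) = 10.55 − 9.74 = 0.81; fold change = 2^-0.81 = 0.570
AT3G14203 has the largest |ΔΔCt| = 4.79.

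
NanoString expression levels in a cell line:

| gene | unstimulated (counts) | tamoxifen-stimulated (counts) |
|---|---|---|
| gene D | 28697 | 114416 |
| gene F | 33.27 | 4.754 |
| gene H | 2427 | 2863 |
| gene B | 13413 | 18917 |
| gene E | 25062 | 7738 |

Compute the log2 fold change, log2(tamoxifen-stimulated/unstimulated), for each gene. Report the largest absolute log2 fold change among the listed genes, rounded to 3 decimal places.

log2(114416/28697) = 1.995  (gene D)
log2(4.754/33.27) = -2.807  (gene F)
log2(2863/2427) = 0.238  (gene H)
log2(18917/13413) = 0.496  (gene B)
log2(7738/25062) = -1.695  (gene E)
The largest magnitude belongs to gene F.

2.807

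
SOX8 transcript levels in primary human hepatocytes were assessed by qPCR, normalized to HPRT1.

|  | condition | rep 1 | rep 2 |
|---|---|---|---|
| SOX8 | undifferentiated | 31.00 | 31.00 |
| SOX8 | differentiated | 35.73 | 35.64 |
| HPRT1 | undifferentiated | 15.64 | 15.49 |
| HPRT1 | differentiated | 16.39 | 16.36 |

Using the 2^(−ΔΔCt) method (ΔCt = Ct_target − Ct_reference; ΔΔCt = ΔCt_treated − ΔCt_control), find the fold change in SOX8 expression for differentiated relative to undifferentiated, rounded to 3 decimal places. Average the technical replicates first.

0.068

Mean Ct: SOX8 undifferentiated 31.000; SOX8 differentiated 35.685; HPRT1 undifferentiated 15.565; HPRT1 differentiated 16.375
ΔCt(undifferentiated) = 31.000 − 15.565 = 15.435
ΔCt(differentiated) = 35.685 − 16.375 = 19.310
ΔΔCt = 19.310 − 15.435 = 3.875
Fold change = 2^(−3.875) = 0.0682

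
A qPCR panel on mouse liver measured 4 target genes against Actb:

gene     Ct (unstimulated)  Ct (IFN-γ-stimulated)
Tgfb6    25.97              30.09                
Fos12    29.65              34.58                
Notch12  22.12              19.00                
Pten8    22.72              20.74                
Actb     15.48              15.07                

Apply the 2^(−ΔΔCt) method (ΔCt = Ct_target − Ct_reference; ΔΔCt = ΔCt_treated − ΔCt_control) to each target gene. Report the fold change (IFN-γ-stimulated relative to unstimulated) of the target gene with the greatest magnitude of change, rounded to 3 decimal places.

Tgfb6: ΔΔCt = (30.09−15.07) − (25.97−15.48) = 15.02 − 10.49 = 4.53; fold change = 2^-4.53 = 0.043
Fos12: ΔΔCt = (34.58−15.07) − (29.65−15.48) = 19.51 − 14.17 = 5.34; fold change = 2^-5.34 = 0.025
Notch12: ΔΔCt = (19.00−15.07) − (22.12−15.48) = 3.93 − 6.64 = -2.71; fold change = 2^2.71 = 6.543
Pten8: ΔΔCt = (20.74−15.07) − (22.72−15.48) = 5.67 − 7.24 = -1.57; fold change = 2^1.57 = 2.969
Fos12 has the largest |ΔΔCt| = 5.34.

0.025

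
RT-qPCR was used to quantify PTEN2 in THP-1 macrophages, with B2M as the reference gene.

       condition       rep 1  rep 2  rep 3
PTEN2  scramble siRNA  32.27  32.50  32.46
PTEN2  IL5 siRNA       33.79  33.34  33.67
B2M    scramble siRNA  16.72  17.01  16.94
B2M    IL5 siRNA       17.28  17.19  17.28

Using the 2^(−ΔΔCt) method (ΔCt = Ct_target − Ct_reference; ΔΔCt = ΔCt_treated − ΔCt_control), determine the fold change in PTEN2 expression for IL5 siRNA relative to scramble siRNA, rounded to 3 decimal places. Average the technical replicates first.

0.563

Mean Ct: PTEN2 scramble siRNA 32.410; PTEN2 IL5 siRNA 33.600; B2M scramble siRNA 16.890; B2M IL5 siRNA 17.250
ΔCt(scramble siRNA) = 32.410 − 16.890 = 15.520
ΔCt(IL5 siRNA) = 33.600 − 17.250 = 16.350
ΔΔCt = 16.350 − 15.520 = 0.830
Fold change = 2^(−0.830) = 0.5625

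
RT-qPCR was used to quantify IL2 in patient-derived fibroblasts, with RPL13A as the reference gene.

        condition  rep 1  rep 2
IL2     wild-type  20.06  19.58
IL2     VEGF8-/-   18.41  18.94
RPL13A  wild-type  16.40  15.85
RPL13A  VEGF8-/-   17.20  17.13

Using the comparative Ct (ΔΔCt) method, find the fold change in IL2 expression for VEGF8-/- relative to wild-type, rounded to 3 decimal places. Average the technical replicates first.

Mean Ct: IL2 wild-type 19.820; IL2 VEGF8-/- 18.675; RPL13A wild-type 16.125; RPL13A VEGF8-/- 17.165
ΔCt(wild-type) = 19.820 − 16.125 = 3.695
ΔCt(VEGF8-/-) = 18.675 − 17.165 = 1.510
ΔΔCt = 1.510 − 3.695 = -2.185
Fold change = 2^(−(-2.185)) = 2^2.185 = 4.5473

4.547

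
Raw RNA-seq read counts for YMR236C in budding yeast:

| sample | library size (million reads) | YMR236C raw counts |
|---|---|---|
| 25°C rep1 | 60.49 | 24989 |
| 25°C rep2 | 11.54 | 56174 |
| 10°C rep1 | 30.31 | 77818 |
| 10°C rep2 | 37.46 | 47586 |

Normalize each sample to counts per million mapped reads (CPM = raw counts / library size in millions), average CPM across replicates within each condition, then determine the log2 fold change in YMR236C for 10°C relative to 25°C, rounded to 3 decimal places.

-0.461

CPM(25°C rep1) = 24989 / 60.49 = 413.1096
CPM(25°C rep2) = 56174 / 11.54 = 4867.7643
CPM(10°C rep1) = 77818 / 30.31 = 2567.4035
CPM(10°C rep2) = 47586 / 37.46 = 1270.3150
mean CPM(25°C) = 2640.4370; mean CPM(10°C) = 1918.8592
Fold change = 1918.8592 / 2640.4370 = 0.72672
log2(0.72672) = -0.4605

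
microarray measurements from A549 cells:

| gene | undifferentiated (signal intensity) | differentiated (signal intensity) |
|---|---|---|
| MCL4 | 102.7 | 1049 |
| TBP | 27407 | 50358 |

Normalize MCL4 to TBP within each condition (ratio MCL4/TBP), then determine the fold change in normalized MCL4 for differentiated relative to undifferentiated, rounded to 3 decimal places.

5.559

MCL4/TBP (undifferentiated) = 102.7 / 27407 = 0.0037472
MCL4/TBP (differentiated) = 1049 / 50358 = 0.020831
Fold change = 0.020831 / 0.0037472 = 5.5590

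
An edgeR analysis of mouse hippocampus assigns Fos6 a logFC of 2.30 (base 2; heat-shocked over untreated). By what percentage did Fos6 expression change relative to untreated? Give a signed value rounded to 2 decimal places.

392.46%

Fold change = 2^(2.30) = 4.9246
Percent change = (FC − 1) × 100% = (4.9246 − 1) × 100 = 392.46%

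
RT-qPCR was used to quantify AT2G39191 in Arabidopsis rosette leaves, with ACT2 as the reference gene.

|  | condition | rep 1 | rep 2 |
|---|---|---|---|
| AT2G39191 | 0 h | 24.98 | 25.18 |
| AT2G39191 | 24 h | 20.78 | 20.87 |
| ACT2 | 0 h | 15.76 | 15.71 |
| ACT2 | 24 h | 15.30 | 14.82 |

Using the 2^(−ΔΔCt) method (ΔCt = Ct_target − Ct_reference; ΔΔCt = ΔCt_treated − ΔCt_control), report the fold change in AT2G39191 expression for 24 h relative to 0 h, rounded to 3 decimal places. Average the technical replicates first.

Mean Ct: AT2G39191 0 h 25.080; AT2G39191 24 h 20.825; ACT2 0 h 15.735; ACT2 24 h 15.060
ΔCt(0 h) = 25.080 − 15.735 = 9.345
ΔCt(24 h) = 20.825 − 15.060 = 5.765
ΔΔCt = 5.765 − 9.345 = -3.580
Fold change = 2^(−(-3.580)) = 2^3.580 = 11.9588

11.959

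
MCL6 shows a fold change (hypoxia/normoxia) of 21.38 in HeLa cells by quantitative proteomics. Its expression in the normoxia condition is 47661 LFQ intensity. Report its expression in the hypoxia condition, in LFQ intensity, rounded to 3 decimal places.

hypoxia expression = 47661 × 21.38 = 1018992.180

1018992.180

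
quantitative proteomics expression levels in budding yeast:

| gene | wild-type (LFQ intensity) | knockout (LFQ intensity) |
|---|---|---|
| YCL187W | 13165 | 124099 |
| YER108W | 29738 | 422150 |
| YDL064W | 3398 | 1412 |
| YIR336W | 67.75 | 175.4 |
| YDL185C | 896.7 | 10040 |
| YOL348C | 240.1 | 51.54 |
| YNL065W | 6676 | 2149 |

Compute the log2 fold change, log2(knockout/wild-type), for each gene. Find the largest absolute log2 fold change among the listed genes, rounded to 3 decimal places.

log2(124099/13165) = 3.237  (YCL187W)
log2(422150/29738) = 3.827  (YER108W)
log2(1412/3398) = -1.267  (YDL064W)
log2(175.4/67.75) = 1.372  (YIR336W)
log2(10040/896.7) = 3.485  (YDL185C)
log2(51.54/240.1) = -2.220  (YOL348C)
log2(2149/6676) = -1.635  (YNL065W)
The largest magnitude belongs to YER108W.

3.827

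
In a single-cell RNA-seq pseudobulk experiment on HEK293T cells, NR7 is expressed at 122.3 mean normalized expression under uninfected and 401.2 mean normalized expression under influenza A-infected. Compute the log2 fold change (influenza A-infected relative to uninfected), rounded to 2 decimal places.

1.71

Fold change = 401.2 / 122.3 = 3.2805
log2(3.2805) = 1.714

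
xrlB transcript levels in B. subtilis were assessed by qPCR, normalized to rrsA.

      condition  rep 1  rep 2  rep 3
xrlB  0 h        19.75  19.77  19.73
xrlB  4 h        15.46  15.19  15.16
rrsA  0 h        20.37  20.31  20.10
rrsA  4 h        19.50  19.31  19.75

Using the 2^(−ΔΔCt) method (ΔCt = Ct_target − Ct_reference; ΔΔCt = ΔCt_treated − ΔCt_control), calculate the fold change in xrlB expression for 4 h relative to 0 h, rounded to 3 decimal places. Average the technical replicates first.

Mean Ct: xrlB 0 h 19.750; xrlB 4 h 15.270; rrsA 0 h 20.260; rrsA 4 h 19.520
ΔCt(0 h) = 19.750 − 20.260 = -0.510
ΔCt(4 h) = 15.270 − 19.520 = -4.250
ΔΔCt = -4.250 − (-0.510) = -3.740
Fold change = 2^(−(-3.740)) = 2^3.740 = 13.3614

13.361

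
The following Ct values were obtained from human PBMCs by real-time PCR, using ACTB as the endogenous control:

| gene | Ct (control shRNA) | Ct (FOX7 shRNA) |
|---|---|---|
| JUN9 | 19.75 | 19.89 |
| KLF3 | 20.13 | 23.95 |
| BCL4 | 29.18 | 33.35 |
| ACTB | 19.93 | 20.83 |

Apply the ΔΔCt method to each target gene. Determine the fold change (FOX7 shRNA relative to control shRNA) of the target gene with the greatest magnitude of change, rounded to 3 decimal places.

0.104

JUN9: ΔΔCt = (19.89−20.83) − (19.75−19.93) = -0.94 − (-0.18) = -0.76; fold change = 2^0.76 = 1.693
KLF3: ΔΔCt = (23.95−20.83) − (20.13−19.93) = 3.12 − 0.20 = 2.92; fold change = 2^-2.92 = 0.132
BCL4: ΔΔCt = (33.35−20.83) − (29.18−19.93) = 12.52 − 9.25 = 3.27; fold change = 2^-3.27 = 0.104
BCL4 has the largest |ΔΔCt| = 3.27.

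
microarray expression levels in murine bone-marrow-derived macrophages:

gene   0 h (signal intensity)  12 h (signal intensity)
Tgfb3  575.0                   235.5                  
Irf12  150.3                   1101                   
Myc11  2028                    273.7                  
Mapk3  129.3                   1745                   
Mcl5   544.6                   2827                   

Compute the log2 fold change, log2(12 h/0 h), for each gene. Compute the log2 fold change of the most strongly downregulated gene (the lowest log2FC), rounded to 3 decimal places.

-2.889

log2(235.5/575.0) = -1.288  (Tgfb3)
log2(1101/150.3) = 2.873  (Irf12)
log2(273.7/2028) = -2.889  (Myc11)
log2(1745/129.3) = 3.754  (Mapk3)
log2(2827/544.6) = 2.376  (Mcl5)
Myc11 is most strongly downregulated.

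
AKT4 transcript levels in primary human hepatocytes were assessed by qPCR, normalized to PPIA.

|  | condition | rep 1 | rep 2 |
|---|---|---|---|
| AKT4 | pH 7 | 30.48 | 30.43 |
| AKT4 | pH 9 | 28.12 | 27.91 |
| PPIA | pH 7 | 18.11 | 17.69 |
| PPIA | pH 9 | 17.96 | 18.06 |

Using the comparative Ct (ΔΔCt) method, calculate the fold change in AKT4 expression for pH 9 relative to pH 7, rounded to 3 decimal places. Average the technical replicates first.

5.856

Mean Ct: AKT4 pH 7 30.455; AKT4 pH 9 28.015; PPIA pH 7 17.900; PPIA pH 9 18.010
ΔCt(pH 7) = 30.455 − 17.900 = 12.555
ΔCt(pH 9) = 28.015 − 18.010 = 10.005
ΔΔCt = 10.005 − 12.555 = -2.550
Fold change = 2^(−(-2.550)) = 2^2.550 = 5.8563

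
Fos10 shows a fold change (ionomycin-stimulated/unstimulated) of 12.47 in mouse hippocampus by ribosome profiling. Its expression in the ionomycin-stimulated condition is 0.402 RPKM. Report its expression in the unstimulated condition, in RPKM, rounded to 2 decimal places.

0.03

unstimulated expression = 0.402 / 12.47 = 0.03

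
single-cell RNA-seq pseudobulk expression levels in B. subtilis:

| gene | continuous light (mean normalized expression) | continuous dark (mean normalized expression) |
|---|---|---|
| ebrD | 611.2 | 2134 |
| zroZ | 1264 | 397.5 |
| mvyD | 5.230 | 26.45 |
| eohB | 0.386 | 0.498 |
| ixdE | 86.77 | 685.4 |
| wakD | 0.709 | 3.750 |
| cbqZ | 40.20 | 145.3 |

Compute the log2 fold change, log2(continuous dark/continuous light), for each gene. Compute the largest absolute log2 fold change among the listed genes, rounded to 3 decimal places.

log2(2134/611.2) = 1.804  (ebrD)
log2(397.5/1264) = -1.669  (zroZ)
log2(26.45/5.230) = 2.338  (mvyD)
log2(0.498/0.386) = 0.368  (eohB)
log2(685.4/86.77) = 2.982  (ixdE)
log2(3.750/0.709) = 2.403  (wakD)
log2(145.3/40.20) = 1.854  (cbqZ)
The largest magnitude belongs to ixdE.

2.982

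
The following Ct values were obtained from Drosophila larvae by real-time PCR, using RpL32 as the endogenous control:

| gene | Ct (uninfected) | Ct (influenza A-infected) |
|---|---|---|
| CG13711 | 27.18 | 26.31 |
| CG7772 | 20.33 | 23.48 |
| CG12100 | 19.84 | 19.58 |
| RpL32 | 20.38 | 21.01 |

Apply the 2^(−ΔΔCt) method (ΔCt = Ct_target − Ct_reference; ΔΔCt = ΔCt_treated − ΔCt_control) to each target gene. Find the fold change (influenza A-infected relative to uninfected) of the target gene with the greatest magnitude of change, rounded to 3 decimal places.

CG13711: ΔΔCt = (26.31−21.01) − (27.18−20.38) = 5.30 − 6.80 = -1.50; fold change = 2^1.50 = 2.828
CG7772: ΔΔCt = (23.48−21.01) − (20.33−20.38) = 2.47 − (-0.05) = 2.52; fold change = 2^-2.52 = 0.174
CG12100: ΔΔCt = (19.58−21.01) − (19.84−20.38) = -1.43 − (-0.54) = -0.89; fold change = 2^0.89 = 1.853
CG7772 has the largest |ΔΔCt| = 2.52.

0.174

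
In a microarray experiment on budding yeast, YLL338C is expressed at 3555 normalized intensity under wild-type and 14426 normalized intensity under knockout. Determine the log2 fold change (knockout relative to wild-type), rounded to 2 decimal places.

Fold change = 14426 / 3555 = 4.0579
log2(4.0579) = 2.021

2.02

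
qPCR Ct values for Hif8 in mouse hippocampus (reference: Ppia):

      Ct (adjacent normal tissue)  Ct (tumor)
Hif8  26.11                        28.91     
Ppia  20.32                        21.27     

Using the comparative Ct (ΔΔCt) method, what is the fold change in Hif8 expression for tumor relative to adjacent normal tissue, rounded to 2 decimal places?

ΔCt(adjacent normal tissue) = 26.110 − 20.320 = 5.790
ΔCt(tumor) = 28.910 − 21.270 = 7.640
ΔΔCt = 7.640 − 5.790 = 1.850
Fold change = 2^(−1.850) = 0.277

0.28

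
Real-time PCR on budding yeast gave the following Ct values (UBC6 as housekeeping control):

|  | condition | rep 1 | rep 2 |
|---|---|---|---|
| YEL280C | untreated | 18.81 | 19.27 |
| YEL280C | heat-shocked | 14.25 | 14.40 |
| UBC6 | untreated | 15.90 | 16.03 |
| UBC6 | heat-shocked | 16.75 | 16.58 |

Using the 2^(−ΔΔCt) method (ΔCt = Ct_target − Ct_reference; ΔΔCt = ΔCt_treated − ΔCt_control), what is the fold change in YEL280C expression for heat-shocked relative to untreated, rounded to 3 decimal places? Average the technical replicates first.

42.666

Mean Ct: YEL280C untreated 19.040; YEL280C heat-shocked 14.325; UBC6 untreated 15.965; UBC6 heat-shocked 16.665
ΔCt(untreated) = 19.040 − 15.965 = 3.075
ΔCt(heat-shocked) = 14.325 − 16.665 = -2.340
ΔΔCt = -2.340 − 3.075 = -5.415
Fold change = 2^(−(-5.415)) = 2^5.415 = 42.6656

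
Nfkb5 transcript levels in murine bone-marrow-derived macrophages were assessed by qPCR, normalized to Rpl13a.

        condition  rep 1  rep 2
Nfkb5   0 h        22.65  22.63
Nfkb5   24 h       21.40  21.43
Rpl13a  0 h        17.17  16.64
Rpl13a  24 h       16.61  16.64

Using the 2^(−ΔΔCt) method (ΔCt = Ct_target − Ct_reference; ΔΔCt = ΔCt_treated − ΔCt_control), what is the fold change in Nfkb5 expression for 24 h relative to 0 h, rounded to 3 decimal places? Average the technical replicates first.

Mean Ct: Nfkb5 0 h 22.640; Nfkb5 24 h 21.415; Rpl13a 0 h 16.905; Rpl13a 24 h 16.625
ΔCt(0 h) = 22.640 − 16.905 = 5.735
ΔCt(24 h) = 21.415 − 16.625 = 4.790
ΔΔCt = 4.790 − 5.735 = -0.945
Fold change = 2^(−(-0.945)) = 2^0.945 = 1.9252

1.925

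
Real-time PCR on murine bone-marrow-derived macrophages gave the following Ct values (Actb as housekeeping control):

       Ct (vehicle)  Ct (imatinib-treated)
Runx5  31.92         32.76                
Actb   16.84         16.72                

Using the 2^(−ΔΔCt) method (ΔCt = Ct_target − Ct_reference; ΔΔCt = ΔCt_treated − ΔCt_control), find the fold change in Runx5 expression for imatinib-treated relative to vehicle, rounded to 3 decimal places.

0.514

ΔCt(vehicle) = 31.920 − 16.840 = 15.080
ΔCt(imatinib-treated) = 32.760 − 16.720 = 16.040
ΔΔCt = 16.040 − 15.080 = 0.960
Fold change = 2^(−0.960) = 0.5141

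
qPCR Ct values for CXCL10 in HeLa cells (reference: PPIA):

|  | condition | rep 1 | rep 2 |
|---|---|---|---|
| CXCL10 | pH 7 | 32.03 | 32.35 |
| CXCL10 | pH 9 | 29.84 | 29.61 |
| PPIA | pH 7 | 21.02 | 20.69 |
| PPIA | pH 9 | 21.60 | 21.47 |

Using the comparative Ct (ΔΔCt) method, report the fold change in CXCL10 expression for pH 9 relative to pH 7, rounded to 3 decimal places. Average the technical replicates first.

8.846

Mean Ct: CXCL10 pH 7 32.190; CXCL10 pH 9 29.725; PPIA pH 7 20.855; PPIA pH 9 21.535
ΔCt(pH 7) = 32.190 − 20.855 = 11.335
ΔCt(pH 9) = 29.725 − 21.535 = 8.190
ΔΔCt = 8.190 − 11.335 = -3.145
Fold change = 2^(−(-3.145)) = 2^3.145 = 8.8458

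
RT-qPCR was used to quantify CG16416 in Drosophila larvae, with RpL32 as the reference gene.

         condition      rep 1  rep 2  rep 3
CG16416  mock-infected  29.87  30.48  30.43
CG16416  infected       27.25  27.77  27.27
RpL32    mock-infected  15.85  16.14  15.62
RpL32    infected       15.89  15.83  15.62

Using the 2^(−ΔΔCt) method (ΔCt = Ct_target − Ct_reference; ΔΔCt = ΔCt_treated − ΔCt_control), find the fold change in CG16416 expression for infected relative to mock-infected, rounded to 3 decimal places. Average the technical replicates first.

Mean Ct: CG16416 mock-infected 30.260; CG16416 infected 27.430; RpL32 mock-infected 15.870; RpL32 infected 15.780
ΔCt(mock-infected) = 30.260 − 15.870 = 14.390
ΔCt(infected) = 27.430 − 15.780 = 11.650
ΔΔCt = 11.650 − 14.390 = -2.740
Fold change = 2^(−(-2.740)) = 2^2.740 = 6.6807

6.681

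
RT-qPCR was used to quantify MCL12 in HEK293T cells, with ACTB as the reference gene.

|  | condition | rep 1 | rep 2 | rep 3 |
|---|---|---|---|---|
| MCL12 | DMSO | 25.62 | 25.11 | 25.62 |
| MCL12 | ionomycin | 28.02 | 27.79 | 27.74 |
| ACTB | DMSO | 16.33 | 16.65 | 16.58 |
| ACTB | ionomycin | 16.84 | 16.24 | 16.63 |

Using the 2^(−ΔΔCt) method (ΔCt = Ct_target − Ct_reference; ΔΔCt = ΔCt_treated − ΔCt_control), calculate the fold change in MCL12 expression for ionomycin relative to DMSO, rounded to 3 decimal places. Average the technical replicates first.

0.196

Mean Ct: MCL12 DMSO 25.450; MCL12 ionomycin 27.850; ACTB DMSO 16.520; ACTB ionomycin 16.570
ΔCt(DMSO) = 25.450 − 16.520 = 8.930
ΔCt(ionomycin) = 27.850 − 16.570 = 11.280
ΔΔCt = 11.280 − 8.930 = 2.350
Fold change = 2^(−2.350) = 0.1961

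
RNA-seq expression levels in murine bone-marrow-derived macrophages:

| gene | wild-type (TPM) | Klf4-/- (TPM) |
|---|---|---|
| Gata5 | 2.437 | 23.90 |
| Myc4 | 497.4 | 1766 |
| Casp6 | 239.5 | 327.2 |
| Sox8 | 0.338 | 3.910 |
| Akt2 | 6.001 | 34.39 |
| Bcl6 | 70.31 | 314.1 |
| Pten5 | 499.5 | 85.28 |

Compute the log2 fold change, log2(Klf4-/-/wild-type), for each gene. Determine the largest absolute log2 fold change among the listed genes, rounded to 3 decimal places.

log2(23.90/2.437) = 3.294  (Gata5)
log2(1766/497.4) = 1.828  (Myc4)
log2(327.2/239.5) = 0.450  (Casp6)
log2(3.910/0.338) = 3.532  (Sox8)
log2(34.39/6.001) = 2.519  (Akt2)
log2(314.1/70.31) = 2.159  (Bcl6)
log2(85.28/499.5) = -2.550  (Pten5)
The largest magnitude belongs to Sox8.

3.532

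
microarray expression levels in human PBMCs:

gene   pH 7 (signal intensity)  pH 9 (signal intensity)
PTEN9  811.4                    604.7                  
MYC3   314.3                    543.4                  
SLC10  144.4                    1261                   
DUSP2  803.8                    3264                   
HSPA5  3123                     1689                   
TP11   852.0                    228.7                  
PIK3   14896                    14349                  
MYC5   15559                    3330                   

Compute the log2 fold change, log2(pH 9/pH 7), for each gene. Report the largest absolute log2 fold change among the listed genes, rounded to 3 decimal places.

log2(604.7/811.4) = -0.424  (PTEN9)
log2(543.4/314.3) = 0.790  (MYC3)
log2(1261/144.4) = 3.126  (SLC10)
log2(3264/803.8) = 2.022  (DUSP2)
log2(1689/3123) = -0.887  (HSPA5)
log2(228.7/852.0) = -1.897  (TP11)
log2(14349/14896) = -0.054  (PIK3)
log2(3330/15559) = -2.224  (MYC5)
The largest magnitude belongs to SLC10.

3.126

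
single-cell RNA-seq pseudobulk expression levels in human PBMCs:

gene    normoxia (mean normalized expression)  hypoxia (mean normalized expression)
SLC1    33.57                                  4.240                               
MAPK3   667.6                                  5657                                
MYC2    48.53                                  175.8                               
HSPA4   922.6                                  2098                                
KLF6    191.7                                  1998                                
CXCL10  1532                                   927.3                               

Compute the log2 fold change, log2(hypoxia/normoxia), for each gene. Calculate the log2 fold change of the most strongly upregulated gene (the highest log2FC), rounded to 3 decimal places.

log2(4.240/33.57) = -2.985  (SLC1)
log2(5657/667.6) = 3.083  (MAPK3)
log2(175.8/48.53) = 1.857  (MYC2)
log2(2098/922.6) = 1.185  (HSPA4)
log2(1998/191.7) = 3.382  (KLF6)
log2(927.3/1532) = -0.724  (CXCL10)
KLF6 is most strongly upregulated.

3.382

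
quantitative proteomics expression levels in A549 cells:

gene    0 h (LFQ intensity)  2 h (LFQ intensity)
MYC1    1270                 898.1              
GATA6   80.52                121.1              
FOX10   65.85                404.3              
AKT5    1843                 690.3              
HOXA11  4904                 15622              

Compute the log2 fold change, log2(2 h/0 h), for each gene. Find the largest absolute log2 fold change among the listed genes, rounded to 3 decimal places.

2.618

log2(898.1/1270) = -0.500  (MYC1)
log2(121.1/80.52) = 0.589  (GATA6)
log2(404.3/65.85) = 2.618  (FOX10)
log2(690.3/1843) = -1.417  (AKT5)
log2(15622/4904) = 1.672  (HOXA11)
The largest magnitude belongs to FOX10.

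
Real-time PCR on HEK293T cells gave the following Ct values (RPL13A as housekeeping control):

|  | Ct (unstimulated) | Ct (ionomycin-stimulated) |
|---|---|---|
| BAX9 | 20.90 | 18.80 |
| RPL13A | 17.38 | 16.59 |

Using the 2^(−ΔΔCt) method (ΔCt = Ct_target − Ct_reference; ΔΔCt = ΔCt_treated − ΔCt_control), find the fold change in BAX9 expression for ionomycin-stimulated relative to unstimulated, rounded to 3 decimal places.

ΔCt(unstimulated) = 20.900 − 17.380 = 3.520
ΔCt(ionomycin-stimulated) = 18.800 − 16.590 = 2.210
ΔΔCt = 2.210 − 3.520 = -1.310
Fold change = 2^(−(-1.310)) = 2^1.310 = 2.4794

2.479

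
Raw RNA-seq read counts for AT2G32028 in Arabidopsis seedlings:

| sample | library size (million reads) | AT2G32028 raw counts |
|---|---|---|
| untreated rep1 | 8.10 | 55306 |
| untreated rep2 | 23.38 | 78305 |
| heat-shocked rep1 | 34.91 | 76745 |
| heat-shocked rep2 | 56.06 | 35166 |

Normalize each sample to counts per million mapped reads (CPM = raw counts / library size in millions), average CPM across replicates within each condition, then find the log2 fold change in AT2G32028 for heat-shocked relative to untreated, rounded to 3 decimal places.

CPM(untreated rep1) = 55306 / 8.10 = 6827.9012
CPM(untreated rep2) = 78305 / 23.38 = 3349.2301
CPM(heat-shocked rep1) = 76745 / 34.91 = 2198.3672
CPM(heat-shocked rep2) = 35166 / 56.06 = 627.2922
mean CPM(untreated) = 5088.5657; mean CPM(heat-shocked) = 1412.8297
Fold change = 1412.8297 / 5088.5657 = 0.27765
log2(0.27765) = -1.8487

-1.849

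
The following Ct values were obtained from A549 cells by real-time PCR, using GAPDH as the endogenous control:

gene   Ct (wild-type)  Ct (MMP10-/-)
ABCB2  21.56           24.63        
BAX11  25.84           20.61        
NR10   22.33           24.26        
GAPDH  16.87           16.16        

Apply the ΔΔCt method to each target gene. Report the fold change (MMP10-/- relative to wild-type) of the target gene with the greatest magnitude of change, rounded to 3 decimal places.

22.943

ABCB2: ΔΔCt = (24.63−16.16) − (21.56−16.87) = 8.47 − 4.69 = 3.78; fold change = 2^-3.78 = 0.073
BAX11: ΔΔCt = (20.61−16.16) − (25.84−16.87) = 4.45 − 8.97 = -4.52; fold change = 2^4.52 = 22.943
NR10: ΔΔCt = (24.26−16.16) − (22.33−16.87) = 8.10 − 5.46 = 2.64; fold change = 2^-2.64 = 0.160
BAX11 has the largest |ΔΔCt| = 4.52.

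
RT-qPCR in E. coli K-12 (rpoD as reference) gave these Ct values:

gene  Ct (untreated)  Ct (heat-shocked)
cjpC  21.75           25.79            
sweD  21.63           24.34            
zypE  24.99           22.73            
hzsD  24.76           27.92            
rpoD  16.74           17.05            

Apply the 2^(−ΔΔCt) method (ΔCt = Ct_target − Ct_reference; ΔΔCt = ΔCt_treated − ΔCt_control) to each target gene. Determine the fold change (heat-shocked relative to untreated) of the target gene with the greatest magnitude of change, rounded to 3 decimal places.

cjpC: ΔΔCt = (25.79−17.05) − (21.75−16.74) = 8.74 − 5.01 = 3.73; fold change = 2^-3.73 = 0.075
sweD: ΔΔCt = (24.34−17.05) − (21.63−16.74) = 7.29 − 4.89 = 2.40; fold change = 2^-2.40 = 0.189
zypE: ΔΔCt = (22.73−17.05) − (24.99−16.74) = 5.68 − 8.25 = -2.57; fold change = 2^2.57 = 5.938
hzsD: ΔΔCt = (27.92−17.05) − (24.76−16.74) = 10.87 − 8.02 = 2.85; fold change = 2^-2.85 = 0.139
cjpC has the largest |ΔΔCt| = 3.73.

0.075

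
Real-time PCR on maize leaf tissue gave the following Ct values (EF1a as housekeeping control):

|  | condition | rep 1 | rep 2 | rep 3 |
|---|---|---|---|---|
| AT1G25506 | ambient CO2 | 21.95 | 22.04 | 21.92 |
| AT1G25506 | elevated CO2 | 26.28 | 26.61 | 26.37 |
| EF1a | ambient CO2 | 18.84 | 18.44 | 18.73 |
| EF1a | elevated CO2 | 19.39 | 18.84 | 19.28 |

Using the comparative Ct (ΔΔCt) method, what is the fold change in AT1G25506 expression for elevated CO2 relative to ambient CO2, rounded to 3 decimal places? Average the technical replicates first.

Mean Ct: AT1G25506 ambient CO2 21.970; AT1G25506 elevated CO2 26.420; EF1a ambient CO2 18.670; EF1a elevated CO2 19.170
ΔCt(ambient CO2) = 21.970 − 18.670 = 3.300
ΔCt(elevated CO2) = 26.420 − 19.170 = 7.250
ΔΔCt = 7.250 − 3.300 = 3.950
Fold change = 2^(−3.950) = 0.0647

0.065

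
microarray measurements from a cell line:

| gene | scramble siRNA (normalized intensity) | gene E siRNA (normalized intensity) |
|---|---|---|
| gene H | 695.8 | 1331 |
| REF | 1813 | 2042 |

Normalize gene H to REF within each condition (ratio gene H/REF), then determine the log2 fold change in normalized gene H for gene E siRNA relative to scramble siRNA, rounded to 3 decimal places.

gene H/REF (scramble siRNA) = 695.8 / 1813 = 0.38378
gene H/REF (gene E siRNA) = 1331 / 2042 = 0.65181
Fold change = 0.65181 / 0.38378 = 1.6984
log2(1.6984) = 0.7642

0.764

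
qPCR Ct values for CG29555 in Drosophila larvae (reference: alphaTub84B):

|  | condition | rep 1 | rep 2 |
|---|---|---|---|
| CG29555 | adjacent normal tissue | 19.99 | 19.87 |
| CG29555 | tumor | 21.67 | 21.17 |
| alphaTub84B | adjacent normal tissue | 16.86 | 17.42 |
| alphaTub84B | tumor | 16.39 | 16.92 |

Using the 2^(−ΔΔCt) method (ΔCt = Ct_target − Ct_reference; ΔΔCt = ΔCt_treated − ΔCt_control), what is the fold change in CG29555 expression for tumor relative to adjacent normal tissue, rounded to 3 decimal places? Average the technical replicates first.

Mean Ct: CG29555 adjacent normal tissue 19.930; CG29555 tumor 21.420; alphaTub84B adjacent normal tissue 17.140; alphaTub84B tumor 16.655
ΔCt(adjacent normal tissue) = 19.930 − 17.140 = 2.790
ΔCt(tumor) = 21.420 − 16.655 = 4.765
ΔΔCt = 4.765 − 2.790 = 1.975
Fold change = 2^(−1.975) = 0.2544

0.254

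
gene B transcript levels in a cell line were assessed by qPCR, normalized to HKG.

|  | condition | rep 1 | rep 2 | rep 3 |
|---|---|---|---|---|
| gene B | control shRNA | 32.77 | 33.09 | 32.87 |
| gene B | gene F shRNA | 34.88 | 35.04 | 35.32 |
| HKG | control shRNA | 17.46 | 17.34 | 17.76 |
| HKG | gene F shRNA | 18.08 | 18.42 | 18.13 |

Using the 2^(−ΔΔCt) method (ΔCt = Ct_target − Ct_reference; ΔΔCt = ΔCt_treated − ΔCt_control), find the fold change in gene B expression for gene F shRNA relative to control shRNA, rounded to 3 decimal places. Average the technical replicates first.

Mean Ct: gene B control shRNA 32.910; gene B gene F shRNA 35.080; HKG control shRNA 17.520; HKG gene F shRNA 18.210
ΔCt(control shRNA) = 32.910 − 17.520 = 15.390
ΔCt(gene F shRNA) = 35.080 − 18.210 = 16.870
ΔΔCt = 16.870 − 15.390 = 1.480
Fold change = 2^(−1.480) = 0.3585

0.358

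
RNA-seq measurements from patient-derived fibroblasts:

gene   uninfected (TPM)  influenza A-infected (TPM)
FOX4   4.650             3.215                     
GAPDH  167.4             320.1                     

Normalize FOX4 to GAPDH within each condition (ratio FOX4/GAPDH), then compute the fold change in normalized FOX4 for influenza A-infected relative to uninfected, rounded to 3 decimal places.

0.362

FOX4/GAPDH (uninfected) = 4.650 / 167.4 = 0.027778
FOX4/GAPDH (influenza A-infected) = 3.215 / 320.1 = 0.010044
Fold change = 0.010044 / 0.027778 = 0.3616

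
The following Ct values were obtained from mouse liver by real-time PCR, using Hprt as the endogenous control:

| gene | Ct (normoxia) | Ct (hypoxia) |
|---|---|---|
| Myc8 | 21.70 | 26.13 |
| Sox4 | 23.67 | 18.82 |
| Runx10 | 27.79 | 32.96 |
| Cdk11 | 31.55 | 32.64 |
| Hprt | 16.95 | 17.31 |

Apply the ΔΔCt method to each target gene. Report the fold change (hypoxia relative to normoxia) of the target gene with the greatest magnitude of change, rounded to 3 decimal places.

Myc8: ΔΔCt = (26.13−17.31) − (21.70−16.95) = 8.82 − 4.75 = 4.07; fold change = 2^-4.07 = 0.060
Sox4: ΔΔCt = (18.82−17.31) − (23.67−16.95) = 1.51 − 6.72 = -5.21; fold change = 2^5.21 = 37.014
Runx10: ΔΔCt = (32.96−17.31) − (27.79−16.95) = 15.65 − 10.84 = 4.81; fold change = 2^-4.81 = 0.036
Cdk11: ΔΔCt = (32.64−17.31) − (31.55−16.95) = 15.33 − 14.60 = 0.73; fold change = 2^-0.73 = 0.603
Sox4 has the largest |ΔΔCt| = 5.21.

37.014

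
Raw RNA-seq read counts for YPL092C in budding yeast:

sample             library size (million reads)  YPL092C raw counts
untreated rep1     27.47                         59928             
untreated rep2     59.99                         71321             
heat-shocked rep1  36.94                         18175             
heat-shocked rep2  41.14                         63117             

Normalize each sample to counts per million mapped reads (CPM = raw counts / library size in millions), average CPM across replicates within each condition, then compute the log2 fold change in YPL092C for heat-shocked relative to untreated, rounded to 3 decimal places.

-0.734

CPM(untreated rep1) = 59928 / 27.47 = 2181.5799
CPM(untreated rep2) = 71321 / 59.99 = 1188.8815
CPM(heat-shocked rep1) = 18175 / 36.94 = 492.0141
CPM(heat-shocked rep2) = 63117 / 41.14 = 1534.2003
mean CPM(untreated) = 1685.2307; mean CPM(heat-shocked) = 1013.1072
Fold change = 1013.1072 / 1685.2307 = 0.60117
log2(0.60117) = -0.7342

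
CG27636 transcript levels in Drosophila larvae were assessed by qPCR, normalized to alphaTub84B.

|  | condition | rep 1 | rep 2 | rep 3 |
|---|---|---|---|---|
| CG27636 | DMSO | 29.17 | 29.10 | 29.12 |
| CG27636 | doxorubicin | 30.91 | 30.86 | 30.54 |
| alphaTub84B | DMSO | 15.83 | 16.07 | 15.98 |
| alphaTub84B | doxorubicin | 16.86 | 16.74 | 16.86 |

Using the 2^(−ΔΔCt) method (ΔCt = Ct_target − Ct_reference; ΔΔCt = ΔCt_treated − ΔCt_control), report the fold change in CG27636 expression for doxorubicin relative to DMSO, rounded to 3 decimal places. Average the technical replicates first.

0.582

Mean Ct: CG27636 DMSO 29.130; CG27636 doxorubicin 30.770; alphaTub84B DMSO 15.960; alphaTub84B doxorubicin 16.820
ΔCt(DMSO) = 29.130 − 15.960 = 13.170
ΔCt(doxorubicin) = 30.770 − 16.820 = 13.950
ΔΔCt = 13.950 − 13.170 = 0.780
Fold change = 2^(−0.780) = 0.5824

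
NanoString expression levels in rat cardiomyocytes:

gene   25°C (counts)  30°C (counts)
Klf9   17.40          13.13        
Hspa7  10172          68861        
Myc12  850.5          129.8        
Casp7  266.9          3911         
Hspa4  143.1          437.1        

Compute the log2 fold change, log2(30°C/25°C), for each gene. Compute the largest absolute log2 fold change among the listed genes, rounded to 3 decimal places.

log2(13.13/17.40) = -0.406  (Klf9)
log2(68861/10172) = 2.759  (Hspa7)
log2(129.8/850.5) = -2.712  (Myc12)
log2(3911/266.9) = 3.873  (Casp7)
log2(437.1/143.1) = 1.611  (Hspa4)
The largest magnitude belongs to Casp7.

3.873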